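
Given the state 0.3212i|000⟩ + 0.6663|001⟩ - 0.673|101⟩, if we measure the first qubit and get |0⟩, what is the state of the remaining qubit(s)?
0.4342i|00⟩ + 0.9008|01⟩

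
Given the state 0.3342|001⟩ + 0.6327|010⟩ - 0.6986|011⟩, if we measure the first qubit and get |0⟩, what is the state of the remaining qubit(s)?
0.3342|01⟩ + 0.6327|10⟩ - 0.6986|11⟩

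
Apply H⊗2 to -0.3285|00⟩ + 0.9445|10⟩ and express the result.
0.308|00⟩ + 0.308|01⟩ - 0.6365|10⟩ - 0.6365|11⟩

H⊗2 gives amp(|y⟩) = (1/2) Σ_x (−1)^(x·y) amp(|x⟩), where x·y is the number of positions in which both x and y have a 1.
|00⟩: (-0.3285 + 0.9445)/2 = 0.308
|01⟩: (-0.3285 + 0.9445)/2 = 0.308
|10⟩: (-0.3285 - 0.9445)/2 = -0.6365
|11⟩: (-0.3285 - 0.9445)/2 = -0.6365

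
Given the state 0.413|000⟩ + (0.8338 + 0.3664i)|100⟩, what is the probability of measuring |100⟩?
0.8295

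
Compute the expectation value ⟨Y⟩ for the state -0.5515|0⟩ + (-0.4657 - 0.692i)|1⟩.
0.7633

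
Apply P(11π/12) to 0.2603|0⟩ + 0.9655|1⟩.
0.2603|0⟩ + (-0.9326 + 0.2499i)|1⟩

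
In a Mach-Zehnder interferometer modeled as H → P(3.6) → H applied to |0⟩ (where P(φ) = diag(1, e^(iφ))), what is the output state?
(0.05162 - 0.2213i)|0⟩ + (0.9484 + 0.2213i)|1⟩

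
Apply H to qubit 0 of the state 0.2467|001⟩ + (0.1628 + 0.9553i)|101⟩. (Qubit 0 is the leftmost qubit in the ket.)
(0.2896 + 0.6755i)|001⟩ + (0.05933 - 0.6755i)|101⟩

H on qubit 0 mixes each pair of kets that differ only in qubit 0: amplitudes (a, b) of (|…0…⟩, |…1…⟩) become ((a + b)/√2, (a − b)/√2). Kets absent from the input have amplitude 0.
(|001⟩, |101⟩): (a, b) = (0.2467, (0.1628 + 0.9553i)) → ((0.2896 + 0.6755i), (0.05933 - 0.6755i))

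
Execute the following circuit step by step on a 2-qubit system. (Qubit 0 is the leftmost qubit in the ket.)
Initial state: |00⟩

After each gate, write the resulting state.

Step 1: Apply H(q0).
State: 1/√2|00⟩ + 1/√2|10⟩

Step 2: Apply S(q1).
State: 1/√2|00⟩ + 1/√2|10⟩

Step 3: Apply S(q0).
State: 1/√2|00⟩ + (1/√2)i|10⟩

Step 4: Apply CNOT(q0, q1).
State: 1/√2|00⟩ + (1/√2)i|11⟩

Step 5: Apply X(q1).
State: 1/√2|01⟩ + (1/√2)i|10⟩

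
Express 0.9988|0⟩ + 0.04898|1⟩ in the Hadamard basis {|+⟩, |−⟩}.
0.7409|+⟩ + 0.6716|−⟩

With |ψ⟩ = α|0⟩ + β|1⟩, the Hadamard-basis coefficients are ⟨+|ψ⟩ = (α + β)/√2 and ⟨−|ψ⟩ = (α − β)/√2.
Here α = 0.9988, β = 0.04898: (α + β)/√2 = 0.7409, (α − β)/√2 = 0.6716.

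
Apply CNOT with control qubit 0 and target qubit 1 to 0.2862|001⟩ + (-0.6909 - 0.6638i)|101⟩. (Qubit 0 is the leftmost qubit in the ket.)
0.2862|001⟩ + (-0.6909 - 0.6638i)|111⟩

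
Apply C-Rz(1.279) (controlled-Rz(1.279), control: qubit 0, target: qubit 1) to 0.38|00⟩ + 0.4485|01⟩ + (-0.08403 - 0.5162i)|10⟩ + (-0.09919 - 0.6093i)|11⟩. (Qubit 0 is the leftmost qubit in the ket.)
0.38|00⟩ + 0.4485|01⟩ + (-0.3755 - 0.364i)|10⟩ + (0.284 - 0.5481i)|11⟩

C-Rz(1.279) leaves the control-|0⟩ kets |00⟩, |01⟩ unchanged and applies Rz(1.279) to qubit 1 on the control-|1⟩ pair (|10⟩, |11⟩).
Rz(1.279) = [[e^(−iθ/2), 0], [0, e^(iθ/2)]] with e^(±iθ/2) = cos(θ/2) ± i·sin(θ/2); θ = 1.279, cos(θ/2) ≈ 0.802394, sin(θ/2) ≈ 0.596794.
With a = amp(|10⟩) = (-0.08403 - 0.5162i) and b = amp(|11⟩) = (-0.09919 - 0.6093i):
new amp(|10⟩) = (0.802394 - 0.596794i)·a = (-0.3755 - 0.364i)
new amp(|11⟩) = (0.802394 + 0.596794i)·b = (0.284 - 0.5481i)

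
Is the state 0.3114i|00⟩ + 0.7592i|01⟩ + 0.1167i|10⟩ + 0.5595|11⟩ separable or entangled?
Entangled

Writing the state as a|00⟩ + b|01⟩ + c|10⟩ + d|11⟩, it is a product state iff ad − bc = 0.
Here (a, b, c, d) = (0.3114i, 0.7592i, 0.1167i, 0.5595): ad − bc = (0.3114i)(0.5595) − (0.7592i)(0.1167i) = (0.0886 + 0.1742i) ≠ 0, so the state is entangled.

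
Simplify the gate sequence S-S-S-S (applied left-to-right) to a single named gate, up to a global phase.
I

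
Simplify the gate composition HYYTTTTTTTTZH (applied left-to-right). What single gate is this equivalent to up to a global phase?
X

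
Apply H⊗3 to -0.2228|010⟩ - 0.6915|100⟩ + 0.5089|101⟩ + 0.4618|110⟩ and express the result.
0.01994|000⟩ - 0.3399|001⟩ - 0.1491|010⟩ - 0.5089|011⟩ - 0.1775|100⟩ + 0.1824|101⟩ + 0.3066|110⟩ + 0.6664|111⟩

H⊗3 gives amp(|y⟩) = (1/2√2) Σ_x (−1)^(x·y) amp(|x⟩), where x·y is the number of positions in which both x and y have a 1.
|000⟩: (-0.2228 - 0.6915 + 0.5089 + 0.4618)/(2√2) = 0.01994
|001⟩: (-0.2228 - 0.6915 - 0.5089 + 0.4618)/(2√2) = -0.3399
|010⟩: (0.2228 - 0.6915 + 0.5089 - 0.4618)/(2√2) = -0.1491
|011⟩: (0.2228 - 0.6915 - 0.5089 - 0.4618)/(2√2) = -0.5089
|100⟩: (-0.2228 + 0.6915 - 0.5089 - 0.4618)/(2√2) = -0.1775
|101⟩: (-0.2228 + 0.6915 + 0.5089 - 0.4618)/(2√2) = 0.1824
|110⟩: (0.2228 + 0.6915 - 0.5089 + 0.4618)/(2√2) = 0.3066
|111⟩: (0.2228 + 0.6915 + 0.5089 + 0.4618)/(2√2) = 0.6664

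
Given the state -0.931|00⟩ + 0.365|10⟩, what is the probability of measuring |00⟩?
0.8668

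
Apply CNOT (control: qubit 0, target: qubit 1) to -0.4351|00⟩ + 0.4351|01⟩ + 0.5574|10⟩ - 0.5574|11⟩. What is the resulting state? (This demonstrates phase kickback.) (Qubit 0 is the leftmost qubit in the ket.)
-0.4351|00⟩ + 0.4351|01⟩ - 0.5574|10⟩ + 0.5574|11⟩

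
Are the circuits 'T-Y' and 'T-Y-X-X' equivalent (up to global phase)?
Yes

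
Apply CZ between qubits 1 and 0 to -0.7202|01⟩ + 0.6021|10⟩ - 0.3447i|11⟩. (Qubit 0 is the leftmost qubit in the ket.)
-0.7202|01⟩ + 0.6021|10⟩ + 0.3447i|11⟩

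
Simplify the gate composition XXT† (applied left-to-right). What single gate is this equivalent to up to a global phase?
T†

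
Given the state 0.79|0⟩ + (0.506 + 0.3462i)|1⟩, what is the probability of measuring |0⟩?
0.6241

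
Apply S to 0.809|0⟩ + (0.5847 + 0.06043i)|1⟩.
0.809|0⟩ + (-0.06043 + 0.5847i)|1⟩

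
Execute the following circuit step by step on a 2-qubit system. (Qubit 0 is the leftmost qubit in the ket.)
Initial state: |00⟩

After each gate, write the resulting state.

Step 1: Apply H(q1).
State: 1/√2|00⟩ + 1/√2|01⟩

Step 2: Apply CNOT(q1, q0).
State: 1/√2|00⟩ + 1/√2|11⟩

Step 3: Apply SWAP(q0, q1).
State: 1/√2|00⟩ + 1/√2|11⟩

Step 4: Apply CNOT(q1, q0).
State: 1/√2|00⟩ + 1/√2|01⟩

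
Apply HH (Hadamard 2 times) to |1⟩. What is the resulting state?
|1⟩

H² = I, so an even number of Hadamards cancels: H^2 = I and the state is unchanged.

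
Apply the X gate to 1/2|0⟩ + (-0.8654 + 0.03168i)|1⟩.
(-0.8654 + 0.03168i)|0⟩ + 1/2|1⟩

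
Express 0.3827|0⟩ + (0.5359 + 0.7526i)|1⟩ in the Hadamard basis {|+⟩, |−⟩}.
(0.6495 + 0.5322i)|+⟩ + (-0.1083 - 0.5322i)|−⟩

With |ψ⟩ = α|0⟩ + β|1⟩, the Hadamard-basis coefficients are ⟨+|ψ⟩ = (α + β)/√2 and ⟨−|ψ⟩ = (α − β)/√2.
Here α = 0.3827, β = (0.5359 + 0.7526i): (α + β)/√2 = (0.6495 + 0.5322i), (α − β)/√2 = (-0.1083 - 0.5322i).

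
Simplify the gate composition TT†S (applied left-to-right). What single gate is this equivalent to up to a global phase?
S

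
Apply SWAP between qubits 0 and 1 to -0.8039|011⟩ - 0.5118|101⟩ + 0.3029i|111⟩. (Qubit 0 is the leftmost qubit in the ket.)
-0.5118|011⟩ - 0.8039|101⟩ + 0.3029i|111⟩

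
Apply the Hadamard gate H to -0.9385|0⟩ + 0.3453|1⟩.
-0.4195|0⟩ - 0.9078|1⟩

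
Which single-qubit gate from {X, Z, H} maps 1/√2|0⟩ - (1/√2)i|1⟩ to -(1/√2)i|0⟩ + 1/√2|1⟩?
X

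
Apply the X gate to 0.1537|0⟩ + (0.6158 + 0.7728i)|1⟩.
(0.6158 + 0.7728i)|0⟩ + 0.1537|1⟩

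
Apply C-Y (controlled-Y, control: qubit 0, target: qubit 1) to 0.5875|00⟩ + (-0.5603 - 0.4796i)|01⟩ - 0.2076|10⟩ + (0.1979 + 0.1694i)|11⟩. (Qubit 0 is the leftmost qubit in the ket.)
0.5875|00⟩ + (-0.5603 - 0.4796i)|01⟩ + (0.1694 - 0.1979i)|10⟩ - 0.2076i|11⟩

C-Y leaves the control-|0⟩ kets |00⟩, |01⟩ unchanged and applies Y to qubit 1 on the control-|1⟩ pair (|10⟩, |11⟩).
Y = [[0, -i], [i, 0]].
With a = amp(|10⟩) = -0.2076 and b = amp(|11⟩) = (0.1979 + 0.1694i):
new amp(|10⟩) = (-i)·b = (0.1694 - 0.1979i)
new amp(|11⟩) = (i)·a = -0.2076i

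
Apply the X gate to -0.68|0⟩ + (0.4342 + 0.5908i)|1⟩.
(0.4342 + 0.5908i)|0⟩ - 0.68|1⟩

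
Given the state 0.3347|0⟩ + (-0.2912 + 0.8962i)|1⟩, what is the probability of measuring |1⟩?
0.888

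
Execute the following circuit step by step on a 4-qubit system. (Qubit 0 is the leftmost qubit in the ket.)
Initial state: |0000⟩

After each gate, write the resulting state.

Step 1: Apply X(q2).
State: |0010⟩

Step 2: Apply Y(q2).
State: -i|0000⟩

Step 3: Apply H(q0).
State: -(1/√2)i|0000⟩ - (1/√2)i|1000⟩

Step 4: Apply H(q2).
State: -(1/2)i|0000⟩ - (1/2)i|0010⟩ - (1/2)i|1000⟩ - (1/2)i|1010⟩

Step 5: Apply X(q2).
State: -(1/2)i|0000⟩ - (1/2)i|0010⟩ - (1/2)i|1000⟩ - (1/2)i|1010⟩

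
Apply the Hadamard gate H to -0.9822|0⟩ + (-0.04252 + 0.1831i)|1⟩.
(-0.7246 + 0.1295i)|0⟩ + (-0.6645 - 0.1295i)|1⟩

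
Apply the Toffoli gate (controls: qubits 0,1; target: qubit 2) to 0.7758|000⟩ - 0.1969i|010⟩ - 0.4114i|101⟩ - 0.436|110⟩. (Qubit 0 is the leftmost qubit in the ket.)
0.7758|000⟩ - 0.1969i|010⟩ - 0.4114i|101⟩ - 0.436|111⟩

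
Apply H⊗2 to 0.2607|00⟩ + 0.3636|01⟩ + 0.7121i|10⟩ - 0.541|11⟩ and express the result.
(0.04165 + 0.3561i)|00⟩ + (0.2191 + 0.3561i)|01⟩ + (0.5827 - 0.3561i)|10⟩ + (-0.322 - 0.3561i)|11⟩

H⊗2 gives amp(|y⟩) = (1/2) Σ_x (−1)^(x·y) amp(|x⟩), where x·y is the number of positions in which both x and y have a 1.
|00⟩: (0.2607 + 0.3636 + 0.7121i - 0.541)/2 = (0.04165 + 0.3561i)
|01⟩: (0.2607 - 0.3636 + 0.7121i + 0.541)/2 = (0.2191 + 0.3561i)
|10⟩: (0.2607 + 0.3636 - 0.7121i + 0.541)/2 = (0.5827 - 0.3561i)
|11⟩: (0.2607 - 0.3636 - 0.7121i - 0.541)/2 = (-0.322 - 0.3561i)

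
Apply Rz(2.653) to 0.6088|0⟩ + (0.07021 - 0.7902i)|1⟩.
(0.1473 - 0.5907i)|0⟩ + (0.7837 - 0.123i)|1⟩

Rz(2.653) = [[e^(−iθ/2), 0], [0, e^(iθ/2)]] with e^(±iθ/2) = cos(θ/2) ± i·sin(θ/2); θ = 2.653, cos(θ/2) ≈ 0.241874, sin(θ/2) ≈ 0.970308.
With a = amp(|0⟩) = 0.6088 and b = amp(|1⟩) = (0.07021 - 0.7902i):
new amp(|0⟩) = (0.241874 - 0.970308i)·a = (0.1473 - 0.5907i)
new amp(|1⟩) = (0.241874 + 0.970308i)·b = (0.7837 - 0.123i)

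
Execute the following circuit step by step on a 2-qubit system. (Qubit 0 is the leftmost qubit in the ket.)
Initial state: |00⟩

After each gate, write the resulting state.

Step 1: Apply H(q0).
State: 1/√2|00⟩ + 1/√2|10⟩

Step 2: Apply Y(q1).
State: (1/√2)i|01⟩ + (1/√2)i|11⟩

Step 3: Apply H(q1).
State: (1/2)i|00⟩ - (1/2)i|01⟩ + (1/2)i|10⟩ - (1/2)i|11⟩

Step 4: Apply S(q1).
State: (1/2)i|00⟩ + 1/2|01⟩ + (1/2)i|10⟩ + 1/2|11⟩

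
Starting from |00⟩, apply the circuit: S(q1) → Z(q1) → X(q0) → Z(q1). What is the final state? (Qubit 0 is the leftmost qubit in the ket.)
|10⟩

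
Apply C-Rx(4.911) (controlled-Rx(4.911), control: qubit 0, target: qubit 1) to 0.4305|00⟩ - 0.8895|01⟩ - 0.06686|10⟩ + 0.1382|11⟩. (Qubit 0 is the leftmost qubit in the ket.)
0.4305|00⟩ - 0.8895|01⟩ + (0.05173 - 0.08755i)|10⟩ + (-0.1069 + 0.04236i)|11⟩

C-Rx(4.911) leaves the control-|0⟩ kets |00⟩, |01⟩ unchanged and applies Rx(4.911) to qubit 1 on the control-|1⟩ pair (|10⟩, |11⟩).
Rx(4.911) = [[cos(θ/2), −i·sin(θ/2)], [−i·sin(θ/2), cos(θ/2)]]; θ = 4.911, cos(θ/2) ≈ -0.773727, sin(θ/2) ≈ 0.633519.
With a = amp(|10⟩) = -0.06686 and b = amp(|11⟩) = 0.1382:
new amp(|10⟩) = (-0.773727)·a + (-0.633519i)·b = (0.05173 - 0.08755i)
new amp(|11⟩) = (-0.633519i)·a + (-0.773727)·b = (-0.1069 + 0.04236i)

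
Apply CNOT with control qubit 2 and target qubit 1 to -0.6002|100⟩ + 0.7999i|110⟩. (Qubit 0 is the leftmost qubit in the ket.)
-0.6002|100⟩ + 0.7999i|110⟩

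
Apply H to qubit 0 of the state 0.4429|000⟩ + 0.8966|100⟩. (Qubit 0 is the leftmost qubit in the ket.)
0.9472|000⟩ - 0.3208|100⟩

H on qubit 0 mixes each pair of kets that differ only in qubit 0: amplitudes (a, b) of (|…0…⟩, |…1…⟩) become ((a + b)/√2, (a − b)/√2). Kets absent from the input have amplitude 0.
(|000⟩, |100⟩): (a, b) = (0.4429, 0.8966) → (0.9472, -0.3208)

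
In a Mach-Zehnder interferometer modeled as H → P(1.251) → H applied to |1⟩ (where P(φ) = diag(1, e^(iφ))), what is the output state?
(0.3428 - 0.4746i)|0⟩ + (0.6572 + 0.4746i)|1⟩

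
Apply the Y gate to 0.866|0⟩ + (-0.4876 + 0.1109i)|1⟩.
(0.1109 + 0.4876i)|0⟩ + 0.866i|1⟩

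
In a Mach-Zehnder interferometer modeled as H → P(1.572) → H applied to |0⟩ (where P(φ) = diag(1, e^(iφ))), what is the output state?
(0.4994 + 0.5i)|0⟩ + (0.5006 - 0.5i)|1⟩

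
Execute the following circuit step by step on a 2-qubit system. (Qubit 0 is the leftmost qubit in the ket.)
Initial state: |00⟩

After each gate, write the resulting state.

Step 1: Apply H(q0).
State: 1/√2|00⟩ + 1/√2|10⟩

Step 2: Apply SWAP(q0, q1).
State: 1/√2|00⟩ + 1/√2|01⟩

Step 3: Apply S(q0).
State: 1/√2|00⟩ + 1/√2|01⟩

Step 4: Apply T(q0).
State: 1/√2|00⟩ + 1/√2|01⟩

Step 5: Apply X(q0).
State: 1/√2|10⟩ + 1/√2|11⟩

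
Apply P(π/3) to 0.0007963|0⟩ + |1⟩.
0.0007963|0⟩ + (1/2 + 0.866i)|1⟩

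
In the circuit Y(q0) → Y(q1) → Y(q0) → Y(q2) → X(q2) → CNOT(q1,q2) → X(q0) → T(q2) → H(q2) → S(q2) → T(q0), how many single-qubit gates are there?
10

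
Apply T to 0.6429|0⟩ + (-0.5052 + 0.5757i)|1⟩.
0.6429|0⟩ + (-0.7643 + 0.04985i)|1⟩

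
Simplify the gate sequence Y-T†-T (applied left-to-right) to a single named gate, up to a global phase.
Y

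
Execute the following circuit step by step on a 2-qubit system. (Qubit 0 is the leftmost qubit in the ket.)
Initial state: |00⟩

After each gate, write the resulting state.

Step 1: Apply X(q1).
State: |01⟩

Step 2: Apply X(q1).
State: |00⟩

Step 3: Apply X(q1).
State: |01⟩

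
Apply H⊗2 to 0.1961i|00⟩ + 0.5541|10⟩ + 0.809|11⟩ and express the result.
(0.6816 + 0.09805i)|00⟩ + (-0.1275 + 0.09805i)|01⟩ + (-0.6816 + 0.09805i)|10⟩ + (0.1275 + 0.09805i)|11⟩

H⊗2 gives amp(|y⟩) = (1/2) Σ_x (−1)^(x·y) amp(|x⟩), where x·y is the number of positions in which both x and y have a 1.
|00⟩: (0.1961i + 0.5541 + 0.809)/2 = (0.6816 + 0.09805i)
|01⟩: (0.1961i + 0.5541 - 0.809)/2 = (-0.1275 + 0.09805i)
|10⟩: (0.1961i - 0.5541 - 0.809)/2 = (-0.6816 + 0.09805i)
|11⟩: (0.1961i - 0.5541 + 0.809)/2 = (0.1275 + 0.09805i)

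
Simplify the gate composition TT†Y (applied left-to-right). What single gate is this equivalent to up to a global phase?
Y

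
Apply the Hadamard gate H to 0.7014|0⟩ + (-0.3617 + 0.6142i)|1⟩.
(0.2402 + 0.4343i)|0⟩ + (0.7517 - 0.4343i)|1⟩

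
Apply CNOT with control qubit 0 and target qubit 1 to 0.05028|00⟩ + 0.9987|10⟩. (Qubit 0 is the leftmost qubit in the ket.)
0.05028|00⟩ + 0.9987|11⟩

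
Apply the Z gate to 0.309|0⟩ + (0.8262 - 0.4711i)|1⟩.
0.309|0⟩ + (-0.8262 + 0.4711i)|1⟩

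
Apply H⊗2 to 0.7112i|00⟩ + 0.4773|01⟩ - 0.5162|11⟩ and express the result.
(-0.01945 + 0.3556i)|00⟩ + (0.01945 + 0.3556i)|01⟩ + (0.4968 + 0.3556i)|10⟩ + (-0.4968 + 0.3556i)|11⟩

H⊗2 gives amp(|y⟩) = (1/2) Σ_x (−1)^(x·y) amp(|x⟩), where x·y is the number of positions in which both x and y have a 1.
|00⟩: (0.7112i + 0.4773 - 0.5162)/2 = (-0.01945 + 0.3556i)
|01⟩: (0.7112i - 0.4773 + 0.5162)/2 = (0.01945 + 0.3556i)
|10⟩: (0.7112i + 0.4773 + 0.5162)/2 = (0.4968 + 0.3556i)
|11⟩: (0.7112i - 0.4773 - 0.5162)/2 = (-0.4968 + 0.3556i)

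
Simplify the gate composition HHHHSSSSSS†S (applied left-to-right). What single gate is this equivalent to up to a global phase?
S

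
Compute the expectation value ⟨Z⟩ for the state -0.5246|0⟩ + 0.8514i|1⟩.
-0.4497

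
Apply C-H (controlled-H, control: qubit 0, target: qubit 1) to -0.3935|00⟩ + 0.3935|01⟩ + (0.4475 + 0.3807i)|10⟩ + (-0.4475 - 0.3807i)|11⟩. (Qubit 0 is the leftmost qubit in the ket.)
-0.3935|00⟩ + 0.3935|01⟩ + (0.6329 + 0.5384i)|11⟩

C-H leaves the control-|0⟩ kets |00⟩, |01⟩ unchanged and applies H to qubit 1 on the control-|1⟩ pair (|10⟩, |11⟩).
H = [[1/√2, 1/√2], [1/√2, -1/√2]].
With a = amp(|10⟩) = (0.4475 + 0.3807i) and b = amp(|11⟩) = (-0.4475 - 0.3807i):
new amp(|10⟩) = (1/√2)·a + (1/√2)·b = 0
new amp(|11⟩) = (1/√2)·a + (-1/√2)·b = (0.6329 + 0.5384i)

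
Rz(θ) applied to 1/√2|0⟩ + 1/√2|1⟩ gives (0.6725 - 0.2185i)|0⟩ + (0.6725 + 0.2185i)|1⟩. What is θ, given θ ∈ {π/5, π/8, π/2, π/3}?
π/5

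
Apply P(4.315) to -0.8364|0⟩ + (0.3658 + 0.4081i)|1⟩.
-0.8364|0⟩ + (0.2347 - 0.4952i)|1⟩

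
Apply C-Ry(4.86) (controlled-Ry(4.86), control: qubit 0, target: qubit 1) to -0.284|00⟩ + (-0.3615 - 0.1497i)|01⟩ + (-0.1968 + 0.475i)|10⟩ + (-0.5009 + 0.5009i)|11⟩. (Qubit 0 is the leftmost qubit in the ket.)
-0.284|00⟩ + (-0.3615 - 0.1497i)|01⟩ + (0.4761 - 0.6868i)|10⟩ + (0.2508 - 0.06915i)|11⟩

C-Ry(4.86) leaves the control-|0⟩ kets |00⟩, |01⟩ unchanged and applies Ry(4.86) to qubit 1 on the control-|1⟩ pair (|10⟩, |11⟩).
Ry(4.86) = [[cos(θ/2), −sin(θ/2)], [sin(θ/2), cos(θ/2)]]; θ = 4.86, cos(θ/2) ≈ -0.757323, sin(θ/2) ≈ 0.653041.
With a = amp(|10⟩) = (-0.1968 + 0.475i) and b = amp(|11⟩) = (-0.5009 + 0.5009i):
new amp(|10⟩) = (-0.757323)·a + (-0.653041)·b = (0.4761 - 0.6868i)
new amp(|11⟩) = (0.653041)·a + (-0.757323)·b = (0.2508 - 0.06915i)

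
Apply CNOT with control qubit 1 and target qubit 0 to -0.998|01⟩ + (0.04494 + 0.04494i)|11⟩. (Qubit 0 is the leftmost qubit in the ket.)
(0.04494 + 0.04494i)|01⟩ - 0.998|11⟩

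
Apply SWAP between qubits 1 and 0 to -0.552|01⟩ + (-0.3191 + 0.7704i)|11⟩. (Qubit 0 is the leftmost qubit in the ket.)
-0.552|10⟩ + (-0.3191 + 0.7704i)|11⟩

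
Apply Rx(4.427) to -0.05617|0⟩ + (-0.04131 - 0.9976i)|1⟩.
(-0.7649 + 0.03307i)|0⟩ + (0.02476 + 0.6429i)|1⟩

Rx(4.427) = [[cos(θ/2), −i·sin(θ/2)], [−i·sin(θ/2), cos(θ/2)]]; θ = 4.427, cos(θ/2) ≈ -0.599362, sin(θ/2) ≈ 0.800478.
With a = amp(|0⟩) = -0.05617 and b = amp(|1⟩) = (-0.04131 - 0.9976i):
new amp(|0⟩) = (-0.599362)·a + (-0.800478i)·b = (-0.7649 + 0.03307i)
new amp(|1⟩) = (-0.800478i)·a + (-0.599362)·b = (0.02476 + 0.6429i)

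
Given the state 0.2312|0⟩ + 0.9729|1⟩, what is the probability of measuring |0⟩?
0.05345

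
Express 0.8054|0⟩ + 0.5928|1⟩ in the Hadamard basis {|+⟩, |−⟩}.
0.9887|+⟩ + 0.1503|−⟩

With |ψ⟩ = α|0⟩ + β|1⟩, the Hadamard-basis coefficients are ⟨+|ψ⟩ = (α + β)/√2 and ⟨−|ψ⟩ = (α − β)/√2.
Here α = 0.8054, β = 0.5928: (α + β)/√2 = 0.9887, (α − β)/√2 = 0.1503.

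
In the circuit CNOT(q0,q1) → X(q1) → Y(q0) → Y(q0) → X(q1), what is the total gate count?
5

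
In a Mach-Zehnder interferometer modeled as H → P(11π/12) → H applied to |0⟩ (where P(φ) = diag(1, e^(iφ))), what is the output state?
(0.01704 + 0.1294i)|0⟩ + (0.983 - 0.1294i)|1⟩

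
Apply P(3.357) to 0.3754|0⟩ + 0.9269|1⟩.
0.3754|0⟩ + (-0.9055 - 0.1981i)|1⟩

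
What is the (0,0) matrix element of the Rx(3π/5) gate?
0.5878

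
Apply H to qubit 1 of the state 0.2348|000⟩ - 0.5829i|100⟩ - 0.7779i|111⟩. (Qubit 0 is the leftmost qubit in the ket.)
0.166|000⟩ + 0.166|010⟩ - 0.4122i|100⟩ - 0.5501i|101⟩ - 0.4122i|110⟩ + 0.5501i|111⟩

H on qubit 1 mixes each pair of kets that differ only in qubit 1: amplitudes (a, b) of (|…0…⟩, |…1…⟩) become ((a + b)/√2, (a − b)/√2). Kets absent from the input have amplitude 0.
(|000⟩, |010⟩): (a, b) = (0.2348, 0) → (0.166, 0.166)
(|100⟩, |110⟩): (a, b) = (-0.5829i, 0) → (-0.4122i, -0.4122i)
(|101⟩, |111⟩): (a, b) = (0, -0.7779i) → (-0.5501i, 0.5501i)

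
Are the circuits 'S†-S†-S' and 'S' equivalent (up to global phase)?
No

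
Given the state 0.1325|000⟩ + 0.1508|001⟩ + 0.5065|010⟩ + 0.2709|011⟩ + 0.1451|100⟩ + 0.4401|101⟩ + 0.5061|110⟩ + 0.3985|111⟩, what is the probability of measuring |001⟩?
0.02274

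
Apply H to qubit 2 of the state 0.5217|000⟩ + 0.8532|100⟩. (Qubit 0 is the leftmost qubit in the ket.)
0.3689|000⟩ + 0.3689|001⟩ + 0.6033|100⟩ + 0.6033|101⟩

H on qubit 2 mixes each pair of kets that differ only in qubit 2: amplitudes (a, b) of (|…0…⟩, |…1…⟩) become ((a + b)/√2, (a − b)/√2). Kets absent from the input have amplitude 0.
(|000⟩, |001⟩): (a, b) = (0.5217, 0) → (0.3689, 0.3689)
(|100⟩, |101⟩): (a, b) = (0.8532, 0) → (0.6033, 0.6033)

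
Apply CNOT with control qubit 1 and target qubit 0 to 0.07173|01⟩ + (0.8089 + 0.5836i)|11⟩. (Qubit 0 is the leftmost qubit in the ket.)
(0.8089 + 0.5836i)|01⟩ + 0.07173|11⟩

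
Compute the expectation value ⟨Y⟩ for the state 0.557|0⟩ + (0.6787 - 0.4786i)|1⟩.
-0.5332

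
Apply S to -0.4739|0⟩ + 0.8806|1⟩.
-0.4739|0⟩ + 0.8806i|1⟩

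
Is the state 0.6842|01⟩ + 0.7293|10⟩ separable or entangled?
Entangled

Writing the state as a|00⟩ + b|01⟩ + c|10⟩ + d|11⟩, it is a product state iff ad − bc = 0.
Here (a, b, c, d) = (0, 0.6842, 0.7293, 0): ad − bc = (0)(0) − (0.6842)(0.7293) = -0.499 ≠ 0, so the state is entangled.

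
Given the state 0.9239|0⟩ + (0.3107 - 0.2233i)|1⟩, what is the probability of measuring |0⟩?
0.8536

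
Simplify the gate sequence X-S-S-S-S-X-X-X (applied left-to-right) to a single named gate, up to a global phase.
I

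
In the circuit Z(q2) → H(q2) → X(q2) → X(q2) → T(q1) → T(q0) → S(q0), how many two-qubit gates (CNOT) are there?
0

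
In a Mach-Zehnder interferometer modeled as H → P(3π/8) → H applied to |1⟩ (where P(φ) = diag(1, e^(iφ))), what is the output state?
(0.3087 - 0.4619i)|0⟩ + (0.6913 + 0.4619i)|1⟩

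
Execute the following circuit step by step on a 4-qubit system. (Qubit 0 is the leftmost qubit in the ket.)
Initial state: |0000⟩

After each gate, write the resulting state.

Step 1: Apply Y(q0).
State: i|1000⟩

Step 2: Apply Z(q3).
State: i|1000⟩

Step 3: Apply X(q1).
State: i|1100⟩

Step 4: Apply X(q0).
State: i|0100⟩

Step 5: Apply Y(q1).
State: |0000⟩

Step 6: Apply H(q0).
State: 1/√2|0000⟩ + 1/√2|1000⟩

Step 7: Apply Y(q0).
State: -(1/√2)i|0000⟩ + (1/√2)i|1000⟩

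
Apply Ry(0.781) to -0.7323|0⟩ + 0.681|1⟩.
-0.9364|0⟩ + 0.351|1⟩

Ry(0.781) = [[cos(θ/2), −sin(θ/2)], [sin(θ/2), cos(θ/2)]]; θ = 0.781, cos(θ/2) ≈ 0.924719, sin(θ/2) ≈ 0.380651.
With a = amp(|0⟩) = -0.7323 and b = amp(|1⟩) = 0.681:
new amp(|0⟩) = (0.924719)·a + (-0.380651)·b = -0.9364
new amp(|1⟩) = (0.380651)·a + (0.924719)·b = 0.351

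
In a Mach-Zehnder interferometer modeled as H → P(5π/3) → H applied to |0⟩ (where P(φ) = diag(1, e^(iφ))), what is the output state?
(0.75 - 0.433i)|0⟩ + (0.25 + 0.433i)|1⟩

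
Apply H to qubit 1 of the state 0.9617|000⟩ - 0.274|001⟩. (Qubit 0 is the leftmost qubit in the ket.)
0.68|000⟩ - 0.1937|001⟩ + 0.68|010⟩ - 0.1937|011⟩

H on qubit 1 mixes each pair of kets that differ only in qubit 1: amplitudes (a, b) of (|…0…⟩, |…1…⟩) become ((a + b)/√2, (a − b)/√2). Kets absent from the input have amplitude 0.
(|000⟩, |010⟩): (a, b) = (0.9617, 0) → (0.68, 0.68)
(|001⟩, |011⟩): (a, b) = (-0.274, 0) → (-0.1937, -0.1937)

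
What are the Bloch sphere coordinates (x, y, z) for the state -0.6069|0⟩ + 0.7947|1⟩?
(-0.9646, 0, -0.2632)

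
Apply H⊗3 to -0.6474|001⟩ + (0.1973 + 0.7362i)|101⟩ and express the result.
(-0.1591 + 0.2603i)|000⟩ + (0.1591 - 0.2603i)|001⟩ + (-0.1591 + 0.2603i)|010⟩ + (0.1591 - 0.2603i)|011⟩ + (-0.2986 - 0.2603i)|100⟩ + (0.2986 + 0.2603i)|101⟩ + (-0.2986 - 0.2603i)|110⟩ + (0.2986 + 0.2603i)|111⟩

H⊗3 gives amp(|y⟩) = (1/2√2) Σ_x (−1)^(x·y) amp(|x⟩), where x·y is the number of positions in which both x and y have a 1.
|000⟩: (-0.6474 + (0.1973 + 0.7362i))/(2√2) = (-0.1591 + 0.2603i)
|001⟩: (0.6474 - (0.1973 + 0.7362i))/(2√2) = (0.1591 - 0.2603i)
|010⟩: (-0.6474 + (0.1973 + 0.7362i))/(2√2) = (-0.1591 + 0.2603i)
|011⟩: (0.6474 - (0.1973 + 0.7362i))/(2√2) = (0.1591 - 0.2603i)
|100⟩: (-0.6474 - (0.1973 + 0.7362i))/(2√2) = (-0.2986 - 0.2603i)
|101⟩: (0.6474 + (0.1973 + 0.7362i))/(2√2) = (0.2986 + 0.2603i)
|110⟩: (-0.6474 - (0.1973 + 0.7362i))/(2√2) = (-0.2986 - 0.2603i)
|111⟩: (0.6474 + (0.1973 + 0.7362i))/(2√2) = (0.2986 + 0.2603i)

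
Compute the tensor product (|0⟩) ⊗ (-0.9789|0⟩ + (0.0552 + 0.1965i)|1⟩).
-0.9789|00⟩ + (0.0552 + 0.1965i)|01⟩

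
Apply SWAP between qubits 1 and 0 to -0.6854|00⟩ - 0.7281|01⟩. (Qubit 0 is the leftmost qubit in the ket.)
-0.6854|00⟩ - 0.7281|10⟩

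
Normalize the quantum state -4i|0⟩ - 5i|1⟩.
-0.6247i|0⟩ - 0.7809i|1⟩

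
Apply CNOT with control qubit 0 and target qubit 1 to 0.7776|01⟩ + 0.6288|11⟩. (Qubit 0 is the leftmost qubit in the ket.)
0.7776|01⟩ + 0.6288|10⟩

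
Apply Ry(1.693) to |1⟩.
-0.749|0⟩ + 0.6626|1⟩

Ry(1.693) = [[cos(θ/2), −sin(θ/2)], [sin(θ/2), cos(θ/2)]]; θ = 1.693, cos(θ/2) ≈ 0.662609, sin(θ/2) ≈ 0.748966.
With a = amp(|0⟩) = 0 and b = amp(|1⟩) = 1:
new amp(|0⟩) = (0.662609)·a + (-0.748966)·b = -0.749
new amp(|1⟩) = (0.748966)·a + (0.662609)·b = 0.6626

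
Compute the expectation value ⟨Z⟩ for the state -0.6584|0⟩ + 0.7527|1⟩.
-0.1331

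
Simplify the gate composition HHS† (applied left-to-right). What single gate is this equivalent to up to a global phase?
S†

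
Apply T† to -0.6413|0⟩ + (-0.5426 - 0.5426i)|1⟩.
-0.6413|0⟩ - 0.7674|1⟩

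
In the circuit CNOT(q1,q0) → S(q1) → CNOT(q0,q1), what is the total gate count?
3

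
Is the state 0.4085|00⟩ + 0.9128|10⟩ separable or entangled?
Separable

Writing the state as a|00⟩ + b|01⟩ + c|10⟩ + d|11⟩, it is a product state iff ad − bc = 0.
Here (a, b, c, d) = (0.4085, 0, 0.9128, 0): ad − bc = (0.4085)(0) − (0)(0.9128) = 0, so the state is separable.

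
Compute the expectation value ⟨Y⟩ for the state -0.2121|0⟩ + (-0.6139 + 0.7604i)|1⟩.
-0.3226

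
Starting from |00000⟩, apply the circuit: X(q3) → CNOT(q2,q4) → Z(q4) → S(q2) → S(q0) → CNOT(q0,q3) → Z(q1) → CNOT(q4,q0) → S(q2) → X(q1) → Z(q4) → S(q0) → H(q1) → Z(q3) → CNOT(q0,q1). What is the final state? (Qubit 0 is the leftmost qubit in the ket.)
-1/√2|00010⟩ + 1/√2|01010⟩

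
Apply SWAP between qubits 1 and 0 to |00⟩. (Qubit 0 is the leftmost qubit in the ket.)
|00⟩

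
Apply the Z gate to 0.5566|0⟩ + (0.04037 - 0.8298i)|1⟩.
0.5566|0⟩ + (-0.04037 + 0.8298i)|1⟩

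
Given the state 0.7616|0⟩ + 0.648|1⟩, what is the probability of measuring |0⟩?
0.58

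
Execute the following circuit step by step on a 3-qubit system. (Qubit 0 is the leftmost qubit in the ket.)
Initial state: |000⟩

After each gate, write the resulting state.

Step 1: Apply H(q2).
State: 1/√2|000⟩ + 1/√2|001⟩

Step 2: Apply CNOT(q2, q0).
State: 1/√2|000⟩ + 1/√2|101⟩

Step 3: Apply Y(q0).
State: -(1/√2)i|001⟩ + (1/√2)i|100⟩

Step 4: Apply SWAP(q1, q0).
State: -(1/√2)i|001⟩ + (1/√2)i|010⟩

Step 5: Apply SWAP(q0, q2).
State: (1/√2)i|010⟩ - (1/√2)i|100⟩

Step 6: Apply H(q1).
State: (1/2)i|000⟩ - (1/2)i|010⟩ - (1/2)i|100⟩ - (1/2)i|110⟩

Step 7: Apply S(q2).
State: (1/2)i|000⟩ - (1/2)i|010⟩ - (1/2)i|100⟩ - (1/2)i|110⟩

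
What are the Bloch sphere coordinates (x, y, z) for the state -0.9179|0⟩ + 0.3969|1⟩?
(-0.7286, 0, 0.685)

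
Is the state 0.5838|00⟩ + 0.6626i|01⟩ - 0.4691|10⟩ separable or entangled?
Entangled

Writing the state as a|00⟩ + b|01⟩ + c|10⟩ + d|11⟩, it is a product state iff ad − bc = 0.
Here (a, b, c, d) = (0.5838, 0.6626i, -0.4691, 0): ad − bc = (0.5838)(0) − (0.6626i)(-0.4691) = 0.3108i ≠ 0, so the state is entangled.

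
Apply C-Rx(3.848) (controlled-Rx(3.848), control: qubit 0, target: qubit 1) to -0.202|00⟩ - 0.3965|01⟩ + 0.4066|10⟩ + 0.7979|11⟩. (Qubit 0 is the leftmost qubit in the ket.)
-0.202|00⟩ - 0.3965|01⟩ + (-0.1406 - 0.7486i)|10⟩ + (-0.276 - 0.3815i)|11⟩

C-Rx(3.848) leaves the control-|0⟩ kets |00⟩, |01⟩ unchanged and applies Rx(3.848) to qubit 1 on the control-|1⟩ pair (|10⟩, |11⟩).
Rx(3.848) = [[cos(θ/2), −i·sin(θ/2)], [−i·sin(θ/2), cos(θ/2)]]; θ = 3.848, cos(θ/2) ≈ -0.345905, sin(θ/2) ≈ 0.938269.
With a = amp(|10⟩) = 0.4066 and b = amp(|11⟩) = 0.7979:
new amp(|10⟩) = (-0.345905)·a + (-0.938269i)·b = (-0.1406 - 0.7486i)
new amp(|11⟩) = (-0.938269i)·a + (-0.345905)·b = (-0.276 - 0.3815i)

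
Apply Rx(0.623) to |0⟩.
0.9519|0⟩ - 0.3065i|1⟩

Rx(0.623) = [[cos(θ/2), −i·sin(θ/2)], [−i·sin(θ/2), cos(θ/2)]]; θ = 0.623, cos(θ/2) ≈ 0.951875, sin(θ/2) ≈ 0.306487.
With a = amp(|0⟩) = 1 and b = amp(|1⟩) = 0:
new amp(|0⟩) = (0.951875)·a + (-0.306487i)·b = 0.9519
new amp(|1⟩) = (-0.306487i)·a + (0.951875)·b = -0.3065i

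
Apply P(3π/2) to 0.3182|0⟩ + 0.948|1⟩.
0.3182|0⟩ - 0.948i|1⟩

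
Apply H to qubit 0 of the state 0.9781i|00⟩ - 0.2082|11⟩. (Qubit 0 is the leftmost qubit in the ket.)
0.6916i|00⟩ - 0.1472|01⟩ + 0.6916i|10⟩ + 0.1472|11⟩

H on qubit 0 mixes each pair of kets that differ only in qubit 0: amplitudes (a, b) of (|…0…⟩, |…1…⟩) become ((a + b)/√2, (a − b)/√2). Kets absent from the input have amplitude 0.
(|00⟩, |10⟩): (a, b) = (0.9781i, 0) → (0.6916i, 0.6916i)
(|01⟩, |11⟩): (a, b) = (0, -0.2082) → (-0.1472, 0.1472)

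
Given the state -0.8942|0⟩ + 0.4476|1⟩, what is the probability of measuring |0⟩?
0.7996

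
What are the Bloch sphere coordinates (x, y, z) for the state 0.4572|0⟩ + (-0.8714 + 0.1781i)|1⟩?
(-0.7968, 0.1629, -0.582)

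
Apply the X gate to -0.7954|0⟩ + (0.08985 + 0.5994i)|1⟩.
(0.08985 + 0.5994i)|0⟩ - 0.7954|1⟩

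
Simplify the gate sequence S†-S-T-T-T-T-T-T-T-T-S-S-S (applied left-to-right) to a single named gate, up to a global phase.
S†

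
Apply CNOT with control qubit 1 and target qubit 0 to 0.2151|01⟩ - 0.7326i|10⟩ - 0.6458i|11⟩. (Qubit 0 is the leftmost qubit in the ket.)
-0.6458i|01⟩ - 0.7326i|10⟩ + 0.2151|11⟩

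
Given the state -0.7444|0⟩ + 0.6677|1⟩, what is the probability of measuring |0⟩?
0.5541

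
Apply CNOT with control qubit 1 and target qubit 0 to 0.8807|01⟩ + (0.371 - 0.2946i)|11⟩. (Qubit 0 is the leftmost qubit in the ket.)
(0.371 - 0.2946i)|01⟩ + 0.8807|11⟩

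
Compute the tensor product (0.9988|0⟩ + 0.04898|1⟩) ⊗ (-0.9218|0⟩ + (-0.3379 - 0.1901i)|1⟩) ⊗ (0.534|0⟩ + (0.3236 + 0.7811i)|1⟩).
-0.4917|000⟩ + (-0.2979 - 0.7192i)|001⟩ + (-0.1802 - 0.1014i)|010⟩ + (0.0391 - 0.3251i)|011⟩ - 0.02411|100⟩ + (-0.01461 - 0.03527i)|101⟩ + (-0.008838 - 0.004972i)|110⟩ + (0.001917 - 0.01594i)|111⟩

amp(|b₁b₂…⟩) = product of the factor amplitudes for bits b₁, b₂, …; only kets whose every factor amplitude is nonzero survive.
|000⟩: (0.9988)(-0.9218)(0.534) = -0.4917
|001⟩: (0.9988)(-0.9218)(0.3236 + 0.7811i) = (-0.2979 - 0.7192i)
|010⟩: (0.9988)(-0.3379 - 0.1901i)(0.534) = (-0.1802 - 0.1014i)
|011⟩: (0.9988)(-0.3379 - 0.1901i)(0.3236 + 0.7811i) = (0.0391 - 0.3251i)
|100⟩: (0.04898)(-0.9218)(0.534) = -0.02411
|101⟩: (0.04898)(-0.9218)(0.3236 + 0.7811i) = (-0.01461 - 0.03527i)
|110⟩: (0.04898)(-0.3379 - 0.1901i)(0.534) = (-0.008838 - 0.004972i)
|111⟩: (0.04898)(-0.3379 - 0.1901i)(0.3236 + 0.7811i) = (0.001917 - 0.01594i)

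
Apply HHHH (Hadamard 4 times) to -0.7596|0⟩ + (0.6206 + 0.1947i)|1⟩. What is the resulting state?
-0.7596|0⟩ + (0.6206 + 0.1947i)|1⟩

H² = I, so an even number of Hadamards cancels: H^4 = I and the state is unchanged.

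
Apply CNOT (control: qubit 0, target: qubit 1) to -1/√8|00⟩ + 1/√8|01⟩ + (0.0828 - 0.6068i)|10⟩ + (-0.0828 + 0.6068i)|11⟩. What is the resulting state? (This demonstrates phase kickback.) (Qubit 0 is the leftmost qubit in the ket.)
-1/√8|00⟩ + 1/√8|01⟩ + (-0.0828 + 0.6068i)|10⟩ + (0.0828 - 0.6068i)|11⟩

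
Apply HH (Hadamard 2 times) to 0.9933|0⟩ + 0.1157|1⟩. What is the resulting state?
0.9933|0⟩ + 0.1157|1⟩

H² = I, so an even number of Hadamards cancels: H^2 = I and the state is unchanged.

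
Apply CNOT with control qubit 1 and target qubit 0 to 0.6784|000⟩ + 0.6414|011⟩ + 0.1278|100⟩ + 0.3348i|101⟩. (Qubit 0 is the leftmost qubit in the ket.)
0.6784|000⟩ + 0.1278|100⟩ + 0.3348i|101⟩ + 0.6414|111⟩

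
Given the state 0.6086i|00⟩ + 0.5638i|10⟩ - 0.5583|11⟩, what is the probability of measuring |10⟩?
0.3179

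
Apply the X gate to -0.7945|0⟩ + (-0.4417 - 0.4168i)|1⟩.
(-0.4417 - 0.4168i)|0⟩ - 0.7945|1⟩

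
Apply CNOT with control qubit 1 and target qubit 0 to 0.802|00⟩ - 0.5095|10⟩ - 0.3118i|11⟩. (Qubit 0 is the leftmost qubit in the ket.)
0.802|00⟩ - 0.3118i|01⟩ - 0.5095|10⟩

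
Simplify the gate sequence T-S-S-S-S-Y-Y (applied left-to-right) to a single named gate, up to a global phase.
T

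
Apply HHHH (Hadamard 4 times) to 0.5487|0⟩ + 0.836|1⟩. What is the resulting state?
0.5487|0⟩ + 0.836|1⟩

H² = I, so an even number of Hadamards cancels: H^4 = I and the state is unchanged.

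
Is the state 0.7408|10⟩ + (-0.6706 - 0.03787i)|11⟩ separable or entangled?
Separable

Writing the state as a|00⟩ + b|01⟩ + c|10⟩ + d|11⟩, it is a product state iff ad − bc = 0.
Here (a, b, c, d) = (0, 0, 0.7408, (-0.6706 - 0.03787i)): ad − bc = (0)(-0.6706 - 0.03787i) − (0)(0.7408) = 0, so the state is separable.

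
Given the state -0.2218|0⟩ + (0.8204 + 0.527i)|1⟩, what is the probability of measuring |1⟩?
0.9508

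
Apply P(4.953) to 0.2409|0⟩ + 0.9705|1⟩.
0.2409|0⟩ + (0.2313 - 0.9425i)|1⟩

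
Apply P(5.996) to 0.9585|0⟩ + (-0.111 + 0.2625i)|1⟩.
0.9585|0⟩ + (-0.0321 + 0.2832i)|1⟩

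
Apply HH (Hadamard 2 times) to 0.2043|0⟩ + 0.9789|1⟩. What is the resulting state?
0.2043|0⟩ + 0.9789|1⟩

H² = I, so an even number of Hadamards cancels: H^2 = I and the state is unchanged.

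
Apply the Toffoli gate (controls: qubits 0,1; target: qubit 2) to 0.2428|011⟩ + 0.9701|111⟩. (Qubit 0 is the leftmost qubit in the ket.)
0.2428|011⟩ + 0.9701|110⟩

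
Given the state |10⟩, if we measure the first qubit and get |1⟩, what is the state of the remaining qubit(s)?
|0⟩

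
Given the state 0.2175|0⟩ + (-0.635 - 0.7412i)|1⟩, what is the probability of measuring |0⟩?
0.04731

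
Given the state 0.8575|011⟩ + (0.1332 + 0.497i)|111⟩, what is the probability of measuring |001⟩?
0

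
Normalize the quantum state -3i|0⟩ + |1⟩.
-0.9487i|0⟩ + 0.3162|1⟩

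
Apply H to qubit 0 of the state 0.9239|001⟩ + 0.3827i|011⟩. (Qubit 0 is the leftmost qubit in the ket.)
0.6533|001⟩ + 0.2706i|011⟩ + 0.6533|101⟩ + 0.2706i|111⟩

H on qubit 0 mixes each pair of kets that differ only in qubit 0: amplitudes (a, b) of (|…0…⟩, |…1…⟩) become ((a + b)/√2, (a − b)/√2). Kets absent from the input have amplitude 0.
(|001⟩, |101⟩): (a, b) = (0.9239, 0) → (0.6533, 0.6533)
(|011⟩, |111⟩): (a, b) = (0.3827i, 0) → (0.2706i, 0.2706i)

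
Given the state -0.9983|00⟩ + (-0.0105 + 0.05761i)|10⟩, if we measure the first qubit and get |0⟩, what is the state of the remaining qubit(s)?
-|0⟩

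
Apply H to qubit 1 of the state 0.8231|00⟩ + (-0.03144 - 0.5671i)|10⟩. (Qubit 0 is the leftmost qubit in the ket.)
0.582|00⟩ + 0.582|01⟩ + (-0.02223 - 0.401i)|10⟩ + (-0.02223 - 0.401i)|11⟩

H on qubit 1 mixes each pair of kets that differ only in qubit 1: amplitudes (a, b) of (|…0…⟩, |…1…⟩) become ((a + b)/√2, (a − b)/√2). Kets absent from the input have amplitude 0.
(|00⟩, |01⟩): (a, b) = (0.8231, 0) → (0.582, 0.582)
(|10⟩, |11⟩): (a, b) = ((-0.03144 - 0.5671i), 0) → ((-0.02223 - 0.401i), (-0.02223 - 0.401i))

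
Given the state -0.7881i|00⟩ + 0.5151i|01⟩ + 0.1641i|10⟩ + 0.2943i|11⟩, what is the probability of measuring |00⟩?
0.6211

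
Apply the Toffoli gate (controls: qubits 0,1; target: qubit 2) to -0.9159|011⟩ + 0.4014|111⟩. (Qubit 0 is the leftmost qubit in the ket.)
-0.9159|011⟩ + 0.4014|110⟩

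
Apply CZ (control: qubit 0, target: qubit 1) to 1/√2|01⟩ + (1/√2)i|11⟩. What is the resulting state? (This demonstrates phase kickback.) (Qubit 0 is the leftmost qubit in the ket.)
1/√2|01⟩ - (1/√2)i|11⟩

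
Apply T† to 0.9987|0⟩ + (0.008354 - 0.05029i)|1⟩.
0.9987|0⟩ + (-0.02965 - 0.04147i)|1⟩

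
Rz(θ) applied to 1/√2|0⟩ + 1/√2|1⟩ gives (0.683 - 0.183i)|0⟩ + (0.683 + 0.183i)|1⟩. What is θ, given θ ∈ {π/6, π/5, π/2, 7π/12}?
π/6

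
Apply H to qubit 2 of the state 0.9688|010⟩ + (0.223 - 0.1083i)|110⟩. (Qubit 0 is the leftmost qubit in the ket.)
0.685|010⟩ + 0.685|011⟩ + (0.1577 - 0.07658i)|110⟩ + (0.1577 - 0.07658i)|111⟩

H on qubit 2 mixes each pair of kets that differ only in qubit 2: amplitudes (a, b) of (|…0…⟩, |…1…⟩) become ((a + b)/√2, (a − b)/√2). Kets absent from the input have amplitude 0.
(|010⟩, |011⟩): (a, b) = (0.9688, 0) → (0.685, 0.685)
(|110⟩, |111⟩): (a, b) = ((0.223 - 0.1083i), 0) → ((0.1577 - 0.07658i), (0.1577 - 0.07658i))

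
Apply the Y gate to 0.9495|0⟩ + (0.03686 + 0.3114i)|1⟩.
(0.3114 - 0.03686i)|0⟩ + 0.9495i|1⟩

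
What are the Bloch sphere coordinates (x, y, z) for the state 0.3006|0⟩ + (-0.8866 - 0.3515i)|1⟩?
(-0.533, -0.2113, -0.8193)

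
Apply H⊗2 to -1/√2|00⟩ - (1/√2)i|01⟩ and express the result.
(-1/√8 - (1/√8)i)|00⟩ + (-1/√8 + (1/√8)i)|01⟩ + (-1/√8 - (1/√8)i)|10⟩ + (-1/√8 + (1/√8)i)|11⟩

H⊗2 gives amp(|y⟩) = (1/2) Σ_x (−1)^(x·y) amp(|x⟩), where x·y is the number of positions in which both x and y have a 1.
|00⟩: (-1/√2 - (1/√2)i)/2 = (-1/√8 - (1/√8)i)
|01⟩: (-1/√2 + (1/√2)i)/2 = (-1/√8 + (1/√8)i)
|10⟩: (-1/√2 - (1/√2)i)/2 = (-1/√8 - (1/√8)i)
|11⟩: (-1/√2 + (1/√2)i)/2 = (-1/√8 + (1/√8)i)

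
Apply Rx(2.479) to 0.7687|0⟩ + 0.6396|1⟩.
(0.25 - 0.6048i)|0⟩ + (0.208 - 0.7269i)|1⟩

Rx(2.479) = [[cos(θ/2), −i·sin(θ/2)], [−i·sin(θ/2), cos(θ/2)]]; θ = 2.479, cos(θ/2) ≈ 0.325269, sin(θ/2) ≈ 0.945621.
With a = amp(|0⟩) = 0.7687 and b = amp(|1⟩) = 0.6396:
new amp(|0⟩) = (0.325269)·a + (-0.945621i)·b = (0.25 - 0.6048i)
new amp(|1⟩) = (-0.945621i)·a + (0.325269)·b = (0.208 - 0.7269i)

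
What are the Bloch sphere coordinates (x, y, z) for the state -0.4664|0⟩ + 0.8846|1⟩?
(-0.8252, 0, -0.565)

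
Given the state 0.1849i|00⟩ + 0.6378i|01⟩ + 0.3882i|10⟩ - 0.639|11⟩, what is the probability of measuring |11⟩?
0.4083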